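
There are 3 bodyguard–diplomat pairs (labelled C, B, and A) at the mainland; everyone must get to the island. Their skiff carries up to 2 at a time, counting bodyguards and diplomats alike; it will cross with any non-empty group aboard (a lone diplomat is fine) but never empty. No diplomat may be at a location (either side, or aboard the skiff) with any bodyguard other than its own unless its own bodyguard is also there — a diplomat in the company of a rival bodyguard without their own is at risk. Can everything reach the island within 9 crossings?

No

Counting alone: each trip to the island takes at most 2 across and each return brings at least 1 back, so after t trips out (and t−1 returns) at most 2t − (t−1) of the 6 are across; that first reaches 6 at t = 5, so at least 9 crossings are needed.
The safety rule pushes this higher. Following every safe sequence of crossings, the most of the 6 that can be at the island as the skiff arrives there on crossing 9 is 5 — never all 6.
So the move cannot be finished within 9 crossings. (The shortest complete plan takes 11:)
1. bodyguard C and diplomat C cross → the island.
2. bodyguard C crosses ← the mainland.
3. diplomat A and diplomat B cross → the island.
4. diplomat C crosses ← the mainland.
5. bodyguard A and bodyguard B cross → the island.
6. bodyguard B and diplomat B cross ← the mainland.
7. bodyguard B and bodyguard C cross → the island.
8. diplomat A crosses ← the mainland.
9. diplomat B and diplomat C cross → the island.
10. bodyguard A crosses ← the mainland.
11. bodyguard A and diplomat A cross → the island.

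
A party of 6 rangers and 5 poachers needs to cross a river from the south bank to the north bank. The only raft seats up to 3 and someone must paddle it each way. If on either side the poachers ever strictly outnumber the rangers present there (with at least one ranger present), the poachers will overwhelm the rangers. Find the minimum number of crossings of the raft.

9

Counting alone: each trip to the north bank takes at most 3 across and each return brings at least 1 back, so after t trips out (and t−1 returns) at most 3t − (t−1) of the 11 are across; that first reaches 11 at t = 5, so at least 9 crossings are needed.
The plan below uses exactly 9 crossings, so it is optimal:
1. 3 poachers → the north bank.  (the south bank: 6R 2P; the north bank: 0R 3P)
2. 1 poacher ← the south bank.  (the south bank: 6R 3P; the north bank: 0R 2P)
3. 3 rangers → the north bank.  (the south bank: 3R 3P; the north bank: 3R 2P)
4. 1 ranger ← the south bank.  (the south bank: 4R 3P; the north bank: 2R 2P)
5. 2 rangers and 1 poacher → the north bank.  (the south bank: 2R 2P; the north bank: 4R 3P)
6. 1 ranger ← the south bank.  (the south bank: 3R 2P; the north bank: 3R 3P)
7. 2 rangers and 1 poacher → the north bank.  (the south bank: 1R 1P; the north bank: 5R 4P)
8. 1 ranger ← the south bank.  (the south bank: 2R 1P; the north bank: 4R 4P)
9. 2 rangers and 1 poacher → the north bank.  (the south bank: 0R 0P; the north bank: 6R 5P)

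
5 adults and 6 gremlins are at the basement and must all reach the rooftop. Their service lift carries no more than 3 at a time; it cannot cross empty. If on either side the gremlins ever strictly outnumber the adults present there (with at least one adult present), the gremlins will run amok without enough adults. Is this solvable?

No

The gremlins already outnumber the adults at the basement before anyone moves, so the starting position itself is disallowed.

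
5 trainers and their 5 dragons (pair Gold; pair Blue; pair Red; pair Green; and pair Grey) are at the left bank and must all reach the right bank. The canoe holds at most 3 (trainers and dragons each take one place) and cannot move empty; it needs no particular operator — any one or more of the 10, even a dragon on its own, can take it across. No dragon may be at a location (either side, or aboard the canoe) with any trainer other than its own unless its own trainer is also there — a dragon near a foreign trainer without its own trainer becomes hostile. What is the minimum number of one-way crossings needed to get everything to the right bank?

11

Counting alone: each trip to the right bank takes at most 3 across and each return brings at least 1 back, so after t trips out (and t−1 returns) at most 3t − (t−1) of the 10 are across; that first reaches 10 at t = 5, so at least 9 crossings are needed.
The safety rule pushes this higher. Following every safe sequence of crossings, the most of the 10 that can be at the right bank as the canoe arrives there on crossing 9 is 9 — never all 10.
So no plan with fewer than 11 crossings exists, and this one achieves 11:
1. dragon Gold and trainer Gold cross → the right bank.
2. trainer Gold crosses ← the left bank.
3. dragon Blue, dragon Green, and dragon Red cross → the right bank.
4. dragon Gold crosses ← the left bank.
5. trainer Blue, trainer Green, and trainer Red cross → the right bank.
6. dragon Blue and trainer Blue cross ← the left bank.
7. trainer Blue, trainer Gold, and trainer Grey cross → the right bank.
8. dragon Red crosses ← the left bank.
9. dragon Blue and dragon Gold cross → the right bank.
10. dragon Gold crosses ← the left bank.
11. dragon Gold, dragon Grey, and dragon Red cross → the right bank.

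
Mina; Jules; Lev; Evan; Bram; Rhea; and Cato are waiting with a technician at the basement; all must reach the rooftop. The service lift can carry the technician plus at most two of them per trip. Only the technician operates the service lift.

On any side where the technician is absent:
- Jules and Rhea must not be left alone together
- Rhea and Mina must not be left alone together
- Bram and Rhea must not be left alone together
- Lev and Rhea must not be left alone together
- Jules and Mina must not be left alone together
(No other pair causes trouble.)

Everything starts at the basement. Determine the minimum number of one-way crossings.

Counting alone: the technician can take at most 2 across per trip to the rooftop, so moving all 7 needs at least 4 loaded trips out, with a return between consecutive ones — at least 7 crossings.
The safety rule pushes this higher. Following every safe sequence of crossings, the most of the 7 that can be at the rooftop as the service lift arrives there on crossings 7, 9 is 5, 6 respectively — never all 7.
So no plan with fewer than 11 crossings exists, and this one achieves 11:
1. Technician goes to the rooftop with Mina and Rhea.
2. Technician goes back to the basement with Mina.
3. Technician goes to the rooftop with Lev and Mina.
4. Technician goes back to the basement with Rhea.
5. Technician goes to the rooftop with Bram and Jules.
6. Technician goes back to the basement with Mina.
7. Technician goes to the rooftop with Evan and Mina.
8. Technician goes back to the basement with Mina.
9. Technician goes to the rooftop with Cato and Mina.
10. Technician goes back to the basement with Mina.
11. Technician goes to the rooftop with Mina and Rhea.

11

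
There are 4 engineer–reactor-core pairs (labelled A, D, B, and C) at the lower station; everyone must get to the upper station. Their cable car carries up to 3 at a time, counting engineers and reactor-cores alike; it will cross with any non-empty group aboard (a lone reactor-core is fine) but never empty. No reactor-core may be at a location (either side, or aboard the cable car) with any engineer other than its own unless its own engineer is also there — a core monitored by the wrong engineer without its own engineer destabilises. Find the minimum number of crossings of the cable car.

Counting alone: each trip to the upper station takes at most 3 across and each return brings at least 1 back, so after t trips out (and t−1 returns) at most 3t − (t−1) of the 8 are across; that first reaches 8 at t = 4, so at least 7 crossings are needed.
The safety rule pushes this higher. Following every safe sequence of crossings, the most of the 8 that can be at the upper station as the cable car arrives there on crossing 7 is 7 — never all 8.
So no plan with fewer than 9 crossings exists, and this one achieves 9:
1. engineer A and reactor-core A cross → the upper station.
2. engineer A crosses ← the lower station.
3. engineer A, engineer D, and reactor-core D cross → the upper station.
4. engineer A and reactor-core A cross ← the lower station.
5. engineer A, engineer B, and engineer C cross → the upper station.
6. reactor-core D crosses ← the lower station.
7. reactor-core A and reactor-core D cross → the upper station.
8. reactor-core A crosses ← the lower station.
9. reactor-core A, reactor-core B, and reactor-core C cross → the upper station.

9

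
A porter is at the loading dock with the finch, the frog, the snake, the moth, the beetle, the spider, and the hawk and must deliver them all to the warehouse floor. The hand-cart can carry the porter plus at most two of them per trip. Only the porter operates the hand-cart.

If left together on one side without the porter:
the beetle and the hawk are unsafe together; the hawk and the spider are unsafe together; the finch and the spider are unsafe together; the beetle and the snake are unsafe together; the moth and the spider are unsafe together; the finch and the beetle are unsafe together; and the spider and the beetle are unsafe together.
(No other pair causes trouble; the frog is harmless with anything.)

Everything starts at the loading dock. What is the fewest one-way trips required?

Counting alone: the porter can take at most 2 across per trip to the warehouse floor, so moving all 7 needs at least 4 loaded trips out, with a return between consecutive ones — at least 7 crossings.
The safety rule pushes this higher. Following every safe sequence of crossings, the most of the 7 that can be at the warehouse floor as the hand-cart arrives there on crossings 7, 9 is 5, 6 respectively — never all 7.
So no plan with fewer than 11 crossings exists, and this one achieves 11:
1. Porter goes to the warehouse floor with the beetle and the spider.  [the loading dock: the finch, the frog, the hawk, the moth, the snake | the warehouse floor: the beetle, the spider]
2. Porter goes back to the loading dock with the beetle.  [the loading dock: the beetle, the finch, the frog, the hawk, the moth, the snake | the warehouse floor: the spider]
3. Porter goes to the warehouse floor with the beetle and the frog.  [the loading dock: the finch, the hawk, the moth, the snake | the warehouse floor: the beetle, the frog, the spider]
4. Porter goes back to the loading dock with the beetle.  [the loading dock: the beetle, the finch, the hawk, the moth, the snake | the warehouse floor: the frog, the spider]
5. Porter goes to the warehouse floor with the beetle and the snake.  [the loading dock: the finch, the hawk, the moth | the warehouse floor: the beetle, the frog, the snake, the spider]
6. Porter goes back to the loading dock with the beetle.  [the loading dock: the beetle, the finch, the hawk, the moth | the warehouse floor: the frog, the snake, the spider]
7. Porter goes to the warehouse floor with the finch and the hawk.  [the loading dock: the beetle, the moth | the warehouse floor: the finch, the frog, the hawk, the snake, the spider]
8. Porter goes back to the loading dock with the spider.  [the loading dock: the beetle, the moth, the spider | the warehouse floor: the finch, the frog, the hawk, the snake]
9. Porter goes to the warehouse floor with the beetle and the moth.  [the loading dock: the spider | the warehouse floor: the beetle, the finch, the frog, the hawk, the moth, the snake]
10. Porter goes back to the loading dock with the beetle.  [the loading dock: the beetle, the spider | the warehouse floor: the finch, the frog, the hawk, the moth, the snake]
11. Porter goes to the warehouse floor with the beetle and the spider.  [the loading dock: — | the warehouse floor: the beetle, the finch, the frog, the hawk, the moth, the snake, the spider]

11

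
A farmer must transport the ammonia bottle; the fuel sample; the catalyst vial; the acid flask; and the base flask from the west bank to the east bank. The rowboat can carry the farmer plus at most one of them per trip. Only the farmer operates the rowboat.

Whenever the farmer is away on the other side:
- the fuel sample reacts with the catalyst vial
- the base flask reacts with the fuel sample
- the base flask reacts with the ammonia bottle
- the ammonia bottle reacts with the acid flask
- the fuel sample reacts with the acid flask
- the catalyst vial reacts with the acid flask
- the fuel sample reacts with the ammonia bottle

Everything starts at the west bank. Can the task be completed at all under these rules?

Whatever the first load, the items left behind include a forbidden pair without the farmer. No opening move is safe, so no plan exists.

No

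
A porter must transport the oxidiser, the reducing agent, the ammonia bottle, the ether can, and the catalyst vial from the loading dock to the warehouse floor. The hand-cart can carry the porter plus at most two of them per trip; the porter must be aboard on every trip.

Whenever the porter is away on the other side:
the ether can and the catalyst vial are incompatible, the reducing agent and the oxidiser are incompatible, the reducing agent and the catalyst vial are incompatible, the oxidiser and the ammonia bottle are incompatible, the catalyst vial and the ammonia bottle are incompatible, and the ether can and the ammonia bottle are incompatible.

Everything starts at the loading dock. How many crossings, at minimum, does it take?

Whatever the first load, the items left behind include a forbidden pair without the porter. No opening move is safe, so no plan exists.

impossible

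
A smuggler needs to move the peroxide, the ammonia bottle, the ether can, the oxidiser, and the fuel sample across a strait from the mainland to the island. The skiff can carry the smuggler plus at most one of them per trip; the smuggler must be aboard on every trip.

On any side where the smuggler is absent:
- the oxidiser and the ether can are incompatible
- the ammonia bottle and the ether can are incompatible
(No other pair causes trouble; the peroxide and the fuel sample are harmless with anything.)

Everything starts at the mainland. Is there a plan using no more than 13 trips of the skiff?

Yes — this plan uses 11 crossings (≤ 13):
1. Smuggler goes to the island with the ether can.  [the mainland: the ammonia bottle, the fuel sample, the oxidiser, the peroxide | the island: the ether can]
2. Smuggler goes back to the mainland alone.  [the mainland: the ammonia bottle, the fuel sample, the oxidiser, the peroxide | the island: the ether can]
3. Smuggler goes to the island with the peroxide.  [the mainland: the ammonia bottle, the fuel sample, the oxidiser | the island: the ether can, the peroxide]
4. Smuggler goes back to the mainland alone.  [the mainland: the ammonia bottle, the fuel sample, the oxidiser | the island: the ether can, the peroxide]
5. Smuggler goes to the island with the ammonia bottle.  [the mainland: the fuel sample, the oxidiser | the island: the ammonia bottle, the ether can, the peroxide]
6. Smuggler goes back to the mainland with the ether can.  [the mainland: the ether can, the fuel sample, the oxidiser | the island: the ammonia bottle, the peroxide]
7. Smuggler goes to the island with the oxidiser.  [the mainland: the ether can, the fuel sample | the island: the ammonia bottle, the oxidiser, the peroxide]
8. Smuggler goes back to the mainland alone.  [the mainland: the ether can, the fuel sample | the island: the ammonia bottle, the oxidiser, the peroxide]
9. Smuggler goes to the island with the fuel sample.  [the mainland: the ether can | the island: the ammonia bottle, the fuel sample, the oxidiser, the peroxide]
10. Smuggler goes back to the mainland alone.  [the mainland: the ether can | the island: the ammonia bottle, the fuel sample, the oxidiser, the peroxide]
11. Smuggler goes to the island with the ether can.  [the mainland: — | the island: the ammonia bottle, the ether can, the fuel sample, the oxidiser, the peroxide]

Yes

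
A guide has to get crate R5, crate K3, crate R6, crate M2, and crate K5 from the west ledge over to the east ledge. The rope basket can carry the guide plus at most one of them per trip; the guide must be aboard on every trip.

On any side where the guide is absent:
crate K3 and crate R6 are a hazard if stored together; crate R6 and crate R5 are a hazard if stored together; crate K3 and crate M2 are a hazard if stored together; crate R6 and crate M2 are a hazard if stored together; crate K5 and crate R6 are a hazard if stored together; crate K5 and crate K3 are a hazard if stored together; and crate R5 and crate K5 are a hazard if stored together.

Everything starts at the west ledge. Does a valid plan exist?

Whatever the first load, the items left behind include a forbidden pair without the guide. No opening move is safe, so no plan exists.

No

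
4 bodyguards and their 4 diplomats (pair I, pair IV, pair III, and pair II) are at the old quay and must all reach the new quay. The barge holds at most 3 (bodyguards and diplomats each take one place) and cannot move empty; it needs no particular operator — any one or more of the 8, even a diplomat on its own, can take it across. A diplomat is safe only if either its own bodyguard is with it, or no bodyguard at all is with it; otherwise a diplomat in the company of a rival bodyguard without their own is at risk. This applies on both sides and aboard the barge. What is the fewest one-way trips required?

9

Counting alone: each trip to the new quay takes at most 3 across and each return brings at least 1 back, so after t trips out (and t−1 returns) at most 3t − (t−1) of the 8 are across; that first reaches 8 at t = 4, so at least 7 crossings are needed.
The safety rule pushes this higher. Following every safe sequence of crossings, the most of the 8 that can be at the new quay as the barge arrives there on crossing 7 is 7 — never all 8.
So no plan with fewer than 9 crossings exists, and this one achieves 9:
1. bodyguard I and diplomat I cross → the new quay.
2. bodyguard I crosses ← the old quay.
3. bodyguard I, bodyguard IV, and diplomat IV cross → the new quay.
4. bodyguard I and diplomat I cross ← the old quay.
5. bodyguard I, bodyguard II, and bodyguard III cross → the new quay.
6. diplomat IV crosses ← the old quay.
7. diplomat I and diplomat IV cross → the new quay.
8. diplomat I crosses ← the old quay.
9. diplomat I, diplomat II, and diplomat III cross → the new quay.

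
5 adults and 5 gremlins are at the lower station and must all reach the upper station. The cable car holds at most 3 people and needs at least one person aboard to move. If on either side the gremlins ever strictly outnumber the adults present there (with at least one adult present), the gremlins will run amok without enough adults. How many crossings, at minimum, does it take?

Counting alone: each trip to the upper station takes at most 3 across and each return brings at least 1 back, so after t trips out (and t−1 returns) at most 3t − (t−1) of the 10 are across; that first reaches 10 at t = 5, so at least 9 crossings are needed.
The safety rule pushes this higher. Following every safe sequence of crossings, the most of the 10 that can be at the upper station as the cable car arrives there on crossing 9 is 9 — never all 10.
So no plan with fewer than 11 crossings exists, and this one achieves 11:
1. 2 gremlins → the upper station.  (the lower station: 5A 3G; the upper station: 0A 2G)
2. 1 gremlin ← the lower station.  (the lower station: 5A 4G; the upper station: 0A 1G)
3. 3 gremlins → the upper station.  (the lower station: 5A 1G; the upper station: 0A 4G)
4. 1 gremlin ← the lower station.  (the lower station: 5A 2G; the upper station: 0A 3G)
5. 3 adults → the upper station.  (the lower station: 2A 2G; the upper station: 3A 3G)
6. 1 adult and 1 gremlin ← the lower station.  (the lower station: 3A 3G; the upper station: 2A 2G)
7. 3 adults → the upper station.  (the lower station: 0A 3G; the upper station: 5A 2G)
8. 1 gremlin ← the lower station.  (the lower station: 0A 4G; the upper station: 5A 1G)
9. 2 gremlins → the upper station.  (the lower station: 0A 2G; the upper station: 5A 3G)
10. 1 gremlin ← the lower station.  (the lower station: 0A 3G; the upper station: 5A 2G)
11. 3 gremlins → the upper station.  (the lower station: 0A 0G; the upper station: 5A 5G)

11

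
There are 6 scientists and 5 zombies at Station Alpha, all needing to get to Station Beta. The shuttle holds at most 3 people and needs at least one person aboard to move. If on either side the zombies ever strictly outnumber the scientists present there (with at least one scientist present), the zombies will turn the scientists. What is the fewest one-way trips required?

Counting alone: each trip to Station Beta takes at most 3 across and each return brings at least 1 back, so after t trips out (and t−1 returns) at most 3t − (t−1) of the 11 are across; that first reaches 11 at t = 5, so at least 9 crossings are needed.
The plan below uses exactly 9 crossings, so it is optimal:
1. 3 zombies → Station Beta.  (Station Alpha: 6S 2Z; Station Beta: 0S 3Z)
2. 1 zombie ← Station Alpha.  (Station Alpha: 6S 3Z; Station Beta: 0S 2Z)
3. 3 scientists → Station Beta.  (Station Alpha: 3S 3Z; Station Beta: 3S 2Z)
4. 1 scientist ← Station Alpha.  (Station Alpha: 4S 3Z; Station Beta: 2S 2Z)
5. 2 scientists and 1 zombie → Station Beta.  (Station Alpha: 2S 2Z; Station Beta: 4S 3Z)
6. 1 scientist ← Station Alpha.  (Station Alpha: 3S 2Z; Station Beta: 3S 3Z)
7. 2 scientists and 1 zombie → Station Beta.  (Station Alpha: 1S 1Z; Station Beta: 5S 4Z)
8. 1 scientist ← Station Alpha.  (Station Alpha: 2S 1Z; Station Beta: 4S 4Z)
9. 2 scientists and 1 zombie → Station Beta.  (Station Alpha: 0S 0Z; Station Beta: 6S 5Z)

9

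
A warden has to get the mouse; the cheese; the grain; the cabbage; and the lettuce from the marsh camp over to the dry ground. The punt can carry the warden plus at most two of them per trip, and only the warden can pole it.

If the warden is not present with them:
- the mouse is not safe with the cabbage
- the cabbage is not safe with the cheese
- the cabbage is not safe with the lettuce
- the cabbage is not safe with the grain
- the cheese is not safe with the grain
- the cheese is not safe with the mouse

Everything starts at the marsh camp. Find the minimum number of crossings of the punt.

7

Counting alone: the warden can take at most 2 across per trip to the dry ground, so moving all 5 needs at least 3 loaded trips out, with a return between consecutive ones — at least 5 crossings.
The safety rule pushes this higher. Following every safe sequence of crossings, the most of the 5 that can be at the dry ground as the punt arrives there on crossing 5 is 4 — never all 5.
So no plan with fewer than 7 crossings exists, and this one achieves 7:
1. Warden goes to the dry ground with the cabbage and the cheese.
2. Warden goes back to the marsh camp with the cheese.
3. Warden goes to the dry ground with the grain and the mouse.
4. Warden goes back to the marsh camp with the cabbage.
5. Warden goes to the dry ground with the cheese and the lettuce.
6. Warden goes back to the marsh camp with the cheese.
7. Warden goes to the dry ground with the cabbage and the cheese.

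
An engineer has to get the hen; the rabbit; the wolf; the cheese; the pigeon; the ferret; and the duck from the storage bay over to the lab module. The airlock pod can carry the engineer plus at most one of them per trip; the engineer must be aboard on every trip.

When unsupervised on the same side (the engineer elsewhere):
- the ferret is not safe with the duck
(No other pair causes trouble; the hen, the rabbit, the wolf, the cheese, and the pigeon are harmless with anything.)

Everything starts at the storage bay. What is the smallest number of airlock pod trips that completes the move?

13

Counting alone: the engineer can take at most 1 across per trip to the lab module, so moving all 7 needs at least 7 loaded trips out, with a return between consecutive ones — at least 13 crossings.
The plan below uses exactly 13 crossings, so it is optimal:
1. Engineer goes to the lab module with the ferret.
2. Engineer goes back to the storage bay alone.
3. Engineer goes to the lab module with the hen.
4. Engineer goes back to the storage bay alone.
5. Engineer goes to the lab module with the rabbit.
6. Engineer goes back to the storage bay alone.
7. Engineer goes to the lab module with the wolf.
8. Engineer goes back to the storage bay alone.
9. Engineer goes to the lab module with the cheese.
10. Engineer goes back to the storage bay alone.
11. Engineer goes to the lab module with the pigeon.
12. Engineer goes back to the storage bay alone.
13. Engineer goes to the lab module with the duck.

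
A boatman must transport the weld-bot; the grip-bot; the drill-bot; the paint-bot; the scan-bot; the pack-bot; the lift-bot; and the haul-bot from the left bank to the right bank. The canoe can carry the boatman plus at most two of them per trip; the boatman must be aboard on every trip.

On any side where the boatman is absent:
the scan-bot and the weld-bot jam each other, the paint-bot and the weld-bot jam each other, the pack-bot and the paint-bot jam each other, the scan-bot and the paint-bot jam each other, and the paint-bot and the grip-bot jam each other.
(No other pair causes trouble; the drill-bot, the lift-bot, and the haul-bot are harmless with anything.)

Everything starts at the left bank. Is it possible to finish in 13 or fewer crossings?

Yes

Yes — this plan uses 13 crossings (≤ 13):
1. Boatman goes to the right bank with the paint-bot and the weld-bot.  [the left bank: the drill-bot, the grip-bot, the haul-bot, the lift-bot, the pack-bot, the scan-bot | the right bank: the paint-bot, the weld-bot]
2. Boatman goes back to the left bank with the weld-bot.  [the left bank: the drill-bot, the grip-bot, the haul-bot, the lift-bot, the pack-bot, the scan-bot, the weld-bot | the right bank: the paint-bot]
3. Boatman goes to the right bank with the grip-bot and the weld-bot.  [the left bank: the drill-bot, the haul-bot, the lift-bot, the pack-bot, the scan-bot | the right bank: the grip-bot, the paint-bot, the weld-bot]
4. Boatman goes back to the left bank with the paint-bot.  [the left bank: the drill-bot, the haul-bot, the lift-bot, the pack-bot, the paint-bot, the scan-bot | the right bank: the grip-bot, the weld-bot]
5. Boatman goes to the right bank with the drill-bot and the paint-bot.  [the left bank: the haul-bot, the lift-bot, the pack-bot, the scan-bot | the right bank: the drill-bot, the grip-bot, the paint-bot, the weld-bot]
6. Boatman goes back to the left bank with the paint-bot.  [the left bank: the haul-bot, the lift-bot, the pack-bot, the paint-bot, the scan-bot | the right bank: the drill-bot, the grip-bot, the weld-bot]
7. Boatman goes to the right bank with the pack-bot and the paint-bot.  [the left bank: the haul-bot, the lift-bot, the scan-bot | the right bank: the drill-bot, the grip-bot, the pack-bot, the paint-bot, the weld-bot]
8. Boatman goes back to the left bank with the paint-bot.  [the left bank: the haul-bot, the lift-bot, the paint-bot, the scan-bot | the right bank: the drill-bot, the grip-bot, the pack-bot, the weld-bot]
9. Boatman goes to the right bank with the lift-bot and the paint-bot.  [the left bank: the haul-bot, the scan-bot | the right bank: the drill-bot, the grip-bot, the lift-bot, the pack-bot, the paint-bot, the weld-bot]
10. Boatman goes back to the left bank with the paint-bot.  [the left bank: the haul-bot, the paint-bot, the scan-bot | the right bank: the drill-bot, the grip-bot, the lift-bot, the pack-bot, the weld-bot]
11. Boatman goes to the right bank with the haul-bot and the paint-bot.  [the left bank: the scan-bot | the right bank: the drill-bot, the grip-bot, the haul-bot, the lift-bot, the pack-bot, the paint-bot, the weld-bot]
12. Boatman goes back to the left bank with the paint-bot.  [the left bank: the paint-bot, the scan-bot | the right bank: the drill-bot, the grip-bot, the haul-bot, the lift-bot, the pack-bot, the weld-bot]
13. Boatman goes to the right bank with the paint-bot and the scan-bot.  [the left bank: — | the right bank: the drill-bot, the grip-bot, the haul-bot, the lift-bot, the pack-bot, the paint-bot, the scan-bot, the weld-bot]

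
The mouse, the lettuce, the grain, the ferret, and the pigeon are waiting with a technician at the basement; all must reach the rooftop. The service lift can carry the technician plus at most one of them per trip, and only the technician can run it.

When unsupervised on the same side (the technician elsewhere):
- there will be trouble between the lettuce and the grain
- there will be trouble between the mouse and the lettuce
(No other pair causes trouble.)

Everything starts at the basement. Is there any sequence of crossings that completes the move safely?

1. Technician goes to the rooftop with the lettuce.  [the basement: the ferret, the grain, the mouse, the pigeon | the rooftop: the lettuce]
2. Technician goes back to the basement alone.  [the basement: the ferret, the grain, the mouse, the pigeon | the rooftop: the lettuce]
3. Technician goes to the rooftop with the mouse.  [the basement: the ferret, the grain, the pigeon | the rooftop: the lettuce, the mouse]
4. Technician goes back to the basement with the lettuce.  [the basement: the ferret, the grain, the lettuce, the pigeon | the rooftop: the mouse]
5. Technician goes to the rooftop with the grain.  [the basement: the ferret, the lettuce, the pigeon | the rooftop: the grain, the mouse]
6. Technician goes back to the basement alone.  [the basement: the ferret, the lettuce, the pigeon | the rooftop: the grain, the mouse]
7. Technician goes to the rooftop with the ferret.  [the basement: the lettuce, the pigeon | the rooftop: the ferret, the grain, the mouse]
8. Technician goes back to the basement alone.  [the basement: the lettuce, the pigeon | the rooftop: the ferret, the grain, the mouse]
9. Technician goes to the rooftop with the pigeon.  [the basement: the lettuce | the rooftop: the ferret, the grain, the mouse, the pigeon]
10. Technician goes back to the basement alone.  [the basement: the lettuce | the rooftop: the ferret, the grain, the mouse, the pigeon]
11. Technician goes to the rooftop with the lettuce.  [the basement: — | the rooftop: the ferret, the grain, the lettuce, the mouse, the pigeon]

Yes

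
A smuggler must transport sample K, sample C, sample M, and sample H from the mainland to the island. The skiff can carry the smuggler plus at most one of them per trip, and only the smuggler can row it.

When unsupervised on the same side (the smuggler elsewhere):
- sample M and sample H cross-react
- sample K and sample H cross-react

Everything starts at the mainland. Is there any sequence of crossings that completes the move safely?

1. Smuggler goes to the island with sample H.  [the mainland: sample C, sample K, sample M | the island: sample H]
2. Smuggler goes back to the mainland alone.  [the mainland: sample C, sample K, sample M | the island: sample H]
3. Smuggler goes to the island with sample K.  [the mainland: sample C, sample M | the island: sample H, sample K]
4. Smuggler goes back to the mainland with sample H.  [the mainland: sample C, sample H, sample M | the island: sample K]
5. Smuggler goes to the island with sample M.  [the mainland: sample C, sample H | the island: sample K, sample M]
6. Smuggler goes back to the mainland alone.  [the mainland: sample C, sample H | the island: sample K, sample M]
7. Smuggler goes to the island with sample C.  [the mainland: sample H | the island: sample C, sample K, sample M]
8. Smuggler goes back to the mainland alone.  [the mainland: sample H | the island: sample C, sample K, sample M]
9. Smuggler goes to the island with sample H.  [the mainland: — | the island: sample C, sample H, sample K, sample M]

Yes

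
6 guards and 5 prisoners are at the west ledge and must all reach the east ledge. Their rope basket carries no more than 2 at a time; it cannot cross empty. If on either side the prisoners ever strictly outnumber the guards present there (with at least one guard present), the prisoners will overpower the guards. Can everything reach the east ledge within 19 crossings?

Yes — this plan uses 19 crossings (≤ 19):
1. 2 prisoners → the east ledge.  (the west ledge: 6G 3P; the east ledge: 0G 2P)
2. 1 prisoner ← the west ledge.  (the west ledge: 6G 4P; the east ledge: 0G 1P)
3. 2 prisoners → the east ledge.  (the west ledge: 6G 2P; the east ledge: 0G 3P)
4. 1 prisoner ← the west ledge.  (the west ledge: 6G 3P; the east ledge: 0G 2P)
5. 2 guards → the east ledge.  (the west ledge: 4G 3P; the east ledge: 2G 2P)
6. 1 prisoner ← the west ledge.  (the west ledge: 4G 4P; the east ledge: 2G 1P)
7. 1 guard and 1 prisoner → the east ledge.  (the west ledge: 3G 3P; the east ledge: 3G 2P)
8. 1 guard ← the west ledge.  (the west ledge: 4G 3P; the east ledge: 2G 2P)
9. 1 guard and 1 prisoner → the east ledge.  (the west ledge: 3G 2P; the east ledge: 3G 3P)
10. 1 prisoner ← the west ledge.  (the west ledge: 3G 3P; the east ledge: 3G 2P)
11. 1 guard and 1 prisoner → the east ledge.  (the west ledge: 2G 2P; the east ledge: 4G 3P)
12. 1 guard ← the west ledge.  (the west ledge: 3G 2P; the east ledge: 3G 3P)
13. 1 guard and 1 prisoner → the east ledge.  (the west ledge: 2G 1P; the east ledge: 4G 4P)
14. 1 prisoner ← the west ledge.  (the west ledge: 2G 2P; the east ledge: 4G 3P)
15. 1 guard and 1 prisoner → the east ledge.  (the west ledge: 1G 1P; the east ledge: 5G 4P)
16. 1 guard ← the west ledge.  (the west ledge: 2G 1P; the east ledge: 4G 4P)
17. 1 guard and 1 prisoner → the east ledge.  (the west ledge: 1G 0P; the east ledge: 5G 5P)
18. 1 prisoner ← the west ledge.  (the west ledge: 1G 1P; the east ledge: 5G 4P)
19. 1 guard and 1 prisoner → the east ledge.  (the west ledge: 0G 0P; the east ledge: 6G 5P)

Yes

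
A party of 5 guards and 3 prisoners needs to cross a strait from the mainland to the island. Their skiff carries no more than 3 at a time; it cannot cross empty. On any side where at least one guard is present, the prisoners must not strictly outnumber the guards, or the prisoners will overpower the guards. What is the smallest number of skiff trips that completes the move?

Counting alone: each trip to the island takes at most 3 across and each return brings at least 1 back, so after t trips out (and t−1 returns) at most 3t − (t−1) of the 8 are across; that first reaches 8 at t = 4, so at least 7 crossings are needed.
The plan below uses exactly 7 crossings, so it is optimal:
1. 2 prisoners → the island.  (the mainland: 5G 1P; the island: 0G 2P)
2. 1 prisoner ← the mainland.  (the mainland: 5G 2P; the island: 0G 1P)
3. 2 guards and 1 prisoner → the island.  (the mainland: 3G 1P; the island: 2G 2P)
4. 1 prisoner ← the mainland.  (the mainland: 3G 2P; the island: 2G 1P)
5. 1 guard and 2 prisoners → the island.  (the mainland: 2G 0P; the island: 3G 3P)
6. 1 prisoner ← the mainland.  (the mainland: 2G 1P; the island: 3G 2P)
7. 2 guards and 1 prisoner → the island.  (the mainland: 0G 0P; the island: 5G 3P)

7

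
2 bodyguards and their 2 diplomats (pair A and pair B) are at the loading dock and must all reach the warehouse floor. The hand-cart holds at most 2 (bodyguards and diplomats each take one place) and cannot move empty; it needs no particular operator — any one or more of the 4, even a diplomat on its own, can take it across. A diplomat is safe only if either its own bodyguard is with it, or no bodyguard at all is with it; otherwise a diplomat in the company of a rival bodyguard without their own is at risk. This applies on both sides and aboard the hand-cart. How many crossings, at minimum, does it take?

5

Counting alone: each trip to the warehouse floor takes at most 2 across and each return brings at least 1 back, so after t trips out (and t−1 returns) at most 2t − (t−1) of the 4 are across; that first reaches 4 at t = 3, so at least 5 crossings are needed.
The plan below uses exactly 5 crossings, so it is optimal:
1. bodyguard A and diplomat A cross → the warehouse floor.
2. bodyguard A crosses ← the loading dock.
3. bodyguard A and bodyguard B cross → the warehouse floor.
4. bodyguard B crosses ← the loading dock.
5. bodyguard B and diplomat B cross → the warehouse floor.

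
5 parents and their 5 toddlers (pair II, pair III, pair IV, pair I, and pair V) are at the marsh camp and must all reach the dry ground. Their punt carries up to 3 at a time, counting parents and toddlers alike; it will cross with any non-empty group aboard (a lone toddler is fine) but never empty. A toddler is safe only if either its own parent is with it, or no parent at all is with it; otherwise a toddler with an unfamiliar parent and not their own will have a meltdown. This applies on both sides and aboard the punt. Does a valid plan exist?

Yes

1. parent II and toddler II cross → the dry ground.
2. parent II crosses ← the marsh camp.
3. toddler I, toddler III, and toddler IV cross → the dry ground.
4. toddler II crosses ← the marsh camp.
5. parent I, parent III, and parent IV cross → the dry ground.
6. parent III and toddler III cross ← the marsh camp.
7. parent II, parent III, and parent V cross → the dry ground.
8. toddler IV crosses ← the marsh camp.
9. toddler II and toddler III cross → the dry ground.
10. toddler II crosses ← the marsh camp.
11. toddler II, toddler IV, and toddler V cross → the dry ground.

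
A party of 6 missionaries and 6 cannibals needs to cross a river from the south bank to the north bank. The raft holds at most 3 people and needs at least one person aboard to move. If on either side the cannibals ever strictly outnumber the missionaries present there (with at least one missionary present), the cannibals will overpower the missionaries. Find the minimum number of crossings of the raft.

Following every safe sequence of crossings from the start, the most of the 12 that can be at the north bank as the raft arrives there on crossings 1, 3, 5 is 3, 5, 6 respectively; the best ever achieved is 6 of 12.
From crossing 7 on, no configuration arises that was not already reachable earlier: only 17 distinct safe configurations (who is on which side, and where the raft is) can ever be reached, none of them has everyone across, and every continuation just revisits them. They are: 0 missionaries + 0 cannibals across (raft back at the start); 0 missionaries + 1 cannibal across (raft there); 0 missionaries + 1 cannibal across (raft back at the start); 0 missionaries + 2 cannibals across (raft there); 0 missionaries + 2 cannibals across (raft back at the start); 0 missionaries + 3 cannibals across (raft there); 0 missionaries + 3 cannibals across (raft back at the start); 0 missionaries + 4 cannibals across (raft there); 0 missionaries + 4 cannibals across (raft back at the start); 0 missionaries + 5 cannibals across (raft there); 0 missionaries + 5 cannibals across (raft back at the start); 0 missionaries + 6 cannibals across (raft there); 1 missionary + 1 cannibal across (raft there); 1 missionary + 1 cannibal across (raft back at the start); 2 missionaries + 2 cannibals across (raft there); 2 missionaries + 2 cannibals across (raft back at the start); 3 missionaries + 3 cannibals across (raft there). So no valid plan exists.

impossible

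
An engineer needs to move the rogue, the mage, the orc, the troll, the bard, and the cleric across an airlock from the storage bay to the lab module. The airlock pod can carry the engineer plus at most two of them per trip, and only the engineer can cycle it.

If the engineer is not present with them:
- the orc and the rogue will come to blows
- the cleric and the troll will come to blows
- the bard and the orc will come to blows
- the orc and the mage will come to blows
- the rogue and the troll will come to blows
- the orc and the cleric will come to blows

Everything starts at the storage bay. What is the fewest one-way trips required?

7

Counting alone: the engineer can take at most 2 across per trip to the lab module, so moving all 6 needs at least 3 loaded trips out, with a return between consecutive ones — at least 5 crossings.
The safety rule pushes this higher. Following every safe sequence of crossings, the most of the 6 that can be at the lab module as the airlock pod arrives there on crossing 5 is 5 — never all 6.
So no plan with fewer than 7 crossings exists, and this one achieves 7:
1. Engineer goes to the lab module with the orc and the troll.
2. Engineer goes back to the storage bay alone.
3. Engineer goes to the lab module with the mage and the rogue.
4. Engineer goes back to the storage bay with the orc and the troll.
5. Engineer goes to the lab module with the bard and the cleric.
6. Engineer goes back to the storage bay alone.
7. Engineer goes to the lab module with the orc and the troll.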